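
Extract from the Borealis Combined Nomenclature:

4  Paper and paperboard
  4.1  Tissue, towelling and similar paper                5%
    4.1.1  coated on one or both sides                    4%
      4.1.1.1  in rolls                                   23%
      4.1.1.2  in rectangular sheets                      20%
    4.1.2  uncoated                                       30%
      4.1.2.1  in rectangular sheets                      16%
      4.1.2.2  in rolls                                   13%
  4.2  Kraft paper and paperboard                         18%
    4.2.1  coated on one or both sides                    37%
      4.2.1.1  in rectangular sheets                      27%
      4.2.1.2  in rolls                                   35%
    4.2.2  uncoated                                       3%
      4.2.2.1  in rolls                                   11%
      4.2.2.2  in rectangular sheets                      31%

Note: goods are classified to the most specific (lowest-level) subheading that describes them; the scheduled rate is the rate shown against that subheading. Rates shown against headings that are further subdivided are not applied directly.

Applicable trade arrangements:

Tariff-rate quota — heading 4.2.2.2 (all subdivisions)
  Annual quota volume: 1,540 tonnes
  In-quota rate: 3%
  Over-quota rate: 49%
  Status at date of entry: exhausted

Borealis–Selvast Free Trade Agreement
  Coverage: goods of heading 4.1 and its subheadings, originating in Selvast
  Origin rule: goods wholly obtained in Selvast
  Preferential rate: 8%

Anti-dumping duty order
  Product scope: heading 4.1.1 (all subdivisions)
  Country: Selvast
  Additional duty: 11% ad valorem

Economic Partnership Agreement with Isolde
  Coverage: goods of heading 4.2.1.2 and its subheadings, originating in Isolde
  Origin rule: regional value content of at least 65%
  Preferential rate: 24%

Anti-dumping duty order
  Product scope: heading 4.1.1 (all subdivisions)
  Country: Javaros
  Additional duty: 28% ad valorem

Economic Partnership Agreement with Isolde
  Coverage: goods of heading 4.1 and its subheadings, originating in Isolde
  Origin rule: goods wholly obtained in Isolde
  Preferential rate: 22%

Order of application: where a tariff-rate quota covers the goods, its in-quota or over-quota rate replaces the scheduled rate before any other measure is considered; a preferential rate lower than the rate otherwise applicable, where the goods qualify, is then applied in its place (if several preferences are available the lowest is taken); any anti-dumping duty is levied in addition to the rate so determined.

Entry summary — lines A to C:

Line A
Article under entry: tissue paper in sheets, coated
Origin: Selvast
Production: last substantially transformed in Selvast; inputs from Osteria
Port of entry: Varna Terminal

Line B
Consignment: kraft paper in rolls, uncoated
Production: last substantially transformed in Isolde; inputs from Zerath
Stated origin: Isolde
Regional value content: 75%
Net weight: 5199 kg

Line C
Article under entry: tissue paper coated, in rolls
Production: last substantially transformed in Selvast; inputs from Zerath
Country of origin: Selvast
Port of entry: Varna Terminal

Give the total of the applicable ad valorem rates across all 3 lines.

76%

Line A: tissue paper → 4.1; coated → 4.1.1; in sheets → 4.1.1.2. Scheduled 20%. Selvast agreement on 4.1: not wholly obtained; anti-dumping (Selvast, 4.1.1): +11%; total 20% + 11% = 31%. → 31%.
Line B: kraft paper → 4.2; uncoated → 4.2.2; in rolls → 4.2.2.1. Scheduled 11%. Isolde agreement on 4.2.1.2: 4.2.2.1 not covered; Isolde agreement on 4.1: 4.2.2.1 not covered. → 11%.
Line C: tissue paper → 4.1; coated → 4.1.1; in rolls → 4.1.1.1. Scheduled 23%. Selvast agreement on 4.1: not wholly obtained; anti-dumping (Selvast, 4.1.1): +11%; total 23% + 11% = 34%. → 34%.
Sum: 31% + 11% + 34% = 76%.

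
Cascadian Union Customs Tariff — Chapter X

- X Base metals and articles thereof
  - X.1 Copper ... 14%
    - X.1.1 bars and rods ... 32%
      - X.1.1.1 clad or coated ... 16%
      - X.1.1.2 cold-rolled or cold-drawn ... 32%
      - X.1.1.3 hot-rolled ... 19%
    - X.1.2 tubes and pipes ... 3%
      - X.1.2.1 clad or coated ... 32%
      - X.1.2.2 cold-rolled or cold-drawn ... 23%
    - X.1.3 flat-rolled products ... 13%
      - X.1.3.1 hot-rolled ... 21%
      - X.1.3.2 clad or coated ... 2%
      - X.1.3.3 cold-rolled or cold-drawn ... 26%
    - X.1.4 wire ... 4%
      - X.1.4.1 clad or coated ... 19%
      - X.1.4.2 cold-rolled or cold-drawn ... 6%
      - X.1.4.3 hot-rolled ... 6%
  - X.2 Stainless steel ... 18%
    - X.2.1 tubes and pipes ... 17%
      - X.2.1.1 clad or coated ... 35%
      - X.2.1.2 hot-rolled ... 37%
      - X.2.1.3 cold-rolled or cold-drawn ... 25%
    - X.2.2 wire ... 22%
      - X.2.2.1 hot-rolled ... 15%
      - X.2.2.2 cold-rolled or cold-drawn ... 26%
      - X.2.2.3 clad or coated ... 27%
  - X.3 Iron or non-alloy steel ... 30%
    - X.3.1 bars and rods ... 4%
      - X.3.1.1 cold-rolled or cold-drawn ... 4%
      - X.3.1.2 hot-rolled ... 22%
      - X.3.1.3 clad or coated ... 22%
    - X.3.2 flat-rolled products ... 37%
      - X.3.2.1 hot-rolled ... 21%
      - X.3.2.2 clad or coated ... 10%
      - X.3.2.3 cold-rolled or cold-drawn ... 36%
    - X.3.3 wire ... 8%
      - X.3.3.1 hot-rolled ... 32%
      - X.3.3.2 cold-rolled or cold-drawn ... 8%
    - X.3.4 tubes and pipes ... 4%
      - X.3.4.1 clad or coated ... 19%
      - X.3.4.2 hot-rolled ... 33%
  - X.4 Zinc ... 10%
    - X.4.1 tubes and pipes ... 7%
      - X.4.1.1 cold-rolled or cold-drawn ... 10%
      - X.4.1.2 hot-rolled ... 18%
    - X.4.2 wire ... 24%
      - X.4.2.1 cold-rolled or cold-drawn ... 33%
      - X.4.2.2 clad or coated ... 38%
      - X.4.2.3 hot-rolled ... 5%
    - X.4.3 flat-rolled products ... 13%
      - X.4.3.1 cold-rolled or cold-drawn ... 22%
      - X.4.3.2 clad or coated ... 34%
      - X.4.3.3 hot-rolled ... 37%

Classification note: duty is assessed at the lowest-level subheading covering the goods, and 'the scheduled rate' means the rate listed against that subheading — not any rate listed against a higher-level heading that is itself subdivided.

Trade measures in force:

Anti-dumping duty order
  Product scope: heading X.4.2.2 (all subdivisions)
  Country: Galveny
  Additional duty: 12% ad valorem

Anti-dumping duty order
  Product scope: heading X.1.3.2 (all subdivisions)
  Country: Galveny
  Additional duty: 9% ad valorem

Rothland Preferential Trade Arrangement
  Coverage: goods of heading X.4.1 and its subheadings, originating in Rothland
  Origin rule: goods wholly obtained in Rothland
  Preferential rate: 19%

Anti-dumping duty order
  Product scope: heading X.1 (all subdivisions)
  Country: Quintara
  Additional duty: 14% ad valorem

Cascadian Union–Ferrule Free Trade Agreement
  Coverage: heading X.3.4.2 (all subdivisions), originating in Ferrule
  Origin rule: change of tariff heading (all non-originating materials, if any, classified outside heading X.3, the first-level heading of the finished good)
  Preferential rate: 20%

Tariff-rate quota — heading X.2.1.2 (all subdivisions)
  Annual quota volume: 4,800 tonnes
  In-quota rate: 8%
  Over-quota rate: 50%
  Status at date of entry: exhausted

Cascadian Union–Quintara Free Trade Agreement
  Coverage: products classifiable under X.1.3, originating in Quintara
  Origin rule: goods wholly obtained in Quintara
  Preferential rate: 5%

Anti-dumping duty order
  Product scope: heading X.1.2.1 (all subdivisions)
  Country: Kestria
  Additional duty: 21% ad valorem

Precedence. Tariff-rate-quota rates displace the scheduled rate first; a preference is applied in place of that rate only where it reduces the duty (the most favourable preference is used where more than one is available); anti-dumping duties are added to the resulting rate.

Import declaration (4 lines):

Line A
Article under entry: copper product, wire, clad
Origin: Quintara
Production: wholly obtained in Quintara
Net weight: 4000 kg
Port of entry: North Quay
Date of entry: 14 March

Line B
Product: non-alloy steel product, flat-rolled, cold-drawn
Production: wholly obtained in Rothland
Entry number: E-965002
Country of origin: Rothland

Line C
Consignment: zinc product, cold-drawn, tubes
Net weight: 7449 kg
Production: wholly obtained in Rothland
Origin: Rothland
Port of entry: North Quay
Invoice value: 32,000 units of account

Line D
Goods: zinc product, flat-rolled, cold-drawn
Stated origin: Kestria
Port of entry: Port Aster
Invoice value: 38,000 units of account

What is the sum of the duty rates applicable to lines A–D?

101%

Line A: copper → X.1; wire → X.1.4; clad → X.1.4.1. Scheduled 19%. Quintara agreement on X.1.3: X.1.4.1 not covered; anti-dumping (Quintara, X.1): +14%; total 19% + 14% = 33%. → 33%.
Line B: non-alloy steel → X.3; flat-rolled → X.3.2; cold-drawn → X.3.2.3. Scheduled 36%. Rothland agreement on X.4.1: X.3.2.3 not covered. → 36%.
Line C: zinc → X.4; tubes → X.4.1; cold-drawn → X.4.1.1. Scheduled 10%. Rothland agreement on X.4.1: wholly obtained → 19% available; preference 19% not lower than 10% → no reduction. → 10%.
Line D: zinc → X.4; flat-rolled → X.4.3; cold-drawn → X.4.3.1. Scheduled 22%. No special measure applies. → 22%.
Sum: 33% + 36% + 10% + 22% = 101%.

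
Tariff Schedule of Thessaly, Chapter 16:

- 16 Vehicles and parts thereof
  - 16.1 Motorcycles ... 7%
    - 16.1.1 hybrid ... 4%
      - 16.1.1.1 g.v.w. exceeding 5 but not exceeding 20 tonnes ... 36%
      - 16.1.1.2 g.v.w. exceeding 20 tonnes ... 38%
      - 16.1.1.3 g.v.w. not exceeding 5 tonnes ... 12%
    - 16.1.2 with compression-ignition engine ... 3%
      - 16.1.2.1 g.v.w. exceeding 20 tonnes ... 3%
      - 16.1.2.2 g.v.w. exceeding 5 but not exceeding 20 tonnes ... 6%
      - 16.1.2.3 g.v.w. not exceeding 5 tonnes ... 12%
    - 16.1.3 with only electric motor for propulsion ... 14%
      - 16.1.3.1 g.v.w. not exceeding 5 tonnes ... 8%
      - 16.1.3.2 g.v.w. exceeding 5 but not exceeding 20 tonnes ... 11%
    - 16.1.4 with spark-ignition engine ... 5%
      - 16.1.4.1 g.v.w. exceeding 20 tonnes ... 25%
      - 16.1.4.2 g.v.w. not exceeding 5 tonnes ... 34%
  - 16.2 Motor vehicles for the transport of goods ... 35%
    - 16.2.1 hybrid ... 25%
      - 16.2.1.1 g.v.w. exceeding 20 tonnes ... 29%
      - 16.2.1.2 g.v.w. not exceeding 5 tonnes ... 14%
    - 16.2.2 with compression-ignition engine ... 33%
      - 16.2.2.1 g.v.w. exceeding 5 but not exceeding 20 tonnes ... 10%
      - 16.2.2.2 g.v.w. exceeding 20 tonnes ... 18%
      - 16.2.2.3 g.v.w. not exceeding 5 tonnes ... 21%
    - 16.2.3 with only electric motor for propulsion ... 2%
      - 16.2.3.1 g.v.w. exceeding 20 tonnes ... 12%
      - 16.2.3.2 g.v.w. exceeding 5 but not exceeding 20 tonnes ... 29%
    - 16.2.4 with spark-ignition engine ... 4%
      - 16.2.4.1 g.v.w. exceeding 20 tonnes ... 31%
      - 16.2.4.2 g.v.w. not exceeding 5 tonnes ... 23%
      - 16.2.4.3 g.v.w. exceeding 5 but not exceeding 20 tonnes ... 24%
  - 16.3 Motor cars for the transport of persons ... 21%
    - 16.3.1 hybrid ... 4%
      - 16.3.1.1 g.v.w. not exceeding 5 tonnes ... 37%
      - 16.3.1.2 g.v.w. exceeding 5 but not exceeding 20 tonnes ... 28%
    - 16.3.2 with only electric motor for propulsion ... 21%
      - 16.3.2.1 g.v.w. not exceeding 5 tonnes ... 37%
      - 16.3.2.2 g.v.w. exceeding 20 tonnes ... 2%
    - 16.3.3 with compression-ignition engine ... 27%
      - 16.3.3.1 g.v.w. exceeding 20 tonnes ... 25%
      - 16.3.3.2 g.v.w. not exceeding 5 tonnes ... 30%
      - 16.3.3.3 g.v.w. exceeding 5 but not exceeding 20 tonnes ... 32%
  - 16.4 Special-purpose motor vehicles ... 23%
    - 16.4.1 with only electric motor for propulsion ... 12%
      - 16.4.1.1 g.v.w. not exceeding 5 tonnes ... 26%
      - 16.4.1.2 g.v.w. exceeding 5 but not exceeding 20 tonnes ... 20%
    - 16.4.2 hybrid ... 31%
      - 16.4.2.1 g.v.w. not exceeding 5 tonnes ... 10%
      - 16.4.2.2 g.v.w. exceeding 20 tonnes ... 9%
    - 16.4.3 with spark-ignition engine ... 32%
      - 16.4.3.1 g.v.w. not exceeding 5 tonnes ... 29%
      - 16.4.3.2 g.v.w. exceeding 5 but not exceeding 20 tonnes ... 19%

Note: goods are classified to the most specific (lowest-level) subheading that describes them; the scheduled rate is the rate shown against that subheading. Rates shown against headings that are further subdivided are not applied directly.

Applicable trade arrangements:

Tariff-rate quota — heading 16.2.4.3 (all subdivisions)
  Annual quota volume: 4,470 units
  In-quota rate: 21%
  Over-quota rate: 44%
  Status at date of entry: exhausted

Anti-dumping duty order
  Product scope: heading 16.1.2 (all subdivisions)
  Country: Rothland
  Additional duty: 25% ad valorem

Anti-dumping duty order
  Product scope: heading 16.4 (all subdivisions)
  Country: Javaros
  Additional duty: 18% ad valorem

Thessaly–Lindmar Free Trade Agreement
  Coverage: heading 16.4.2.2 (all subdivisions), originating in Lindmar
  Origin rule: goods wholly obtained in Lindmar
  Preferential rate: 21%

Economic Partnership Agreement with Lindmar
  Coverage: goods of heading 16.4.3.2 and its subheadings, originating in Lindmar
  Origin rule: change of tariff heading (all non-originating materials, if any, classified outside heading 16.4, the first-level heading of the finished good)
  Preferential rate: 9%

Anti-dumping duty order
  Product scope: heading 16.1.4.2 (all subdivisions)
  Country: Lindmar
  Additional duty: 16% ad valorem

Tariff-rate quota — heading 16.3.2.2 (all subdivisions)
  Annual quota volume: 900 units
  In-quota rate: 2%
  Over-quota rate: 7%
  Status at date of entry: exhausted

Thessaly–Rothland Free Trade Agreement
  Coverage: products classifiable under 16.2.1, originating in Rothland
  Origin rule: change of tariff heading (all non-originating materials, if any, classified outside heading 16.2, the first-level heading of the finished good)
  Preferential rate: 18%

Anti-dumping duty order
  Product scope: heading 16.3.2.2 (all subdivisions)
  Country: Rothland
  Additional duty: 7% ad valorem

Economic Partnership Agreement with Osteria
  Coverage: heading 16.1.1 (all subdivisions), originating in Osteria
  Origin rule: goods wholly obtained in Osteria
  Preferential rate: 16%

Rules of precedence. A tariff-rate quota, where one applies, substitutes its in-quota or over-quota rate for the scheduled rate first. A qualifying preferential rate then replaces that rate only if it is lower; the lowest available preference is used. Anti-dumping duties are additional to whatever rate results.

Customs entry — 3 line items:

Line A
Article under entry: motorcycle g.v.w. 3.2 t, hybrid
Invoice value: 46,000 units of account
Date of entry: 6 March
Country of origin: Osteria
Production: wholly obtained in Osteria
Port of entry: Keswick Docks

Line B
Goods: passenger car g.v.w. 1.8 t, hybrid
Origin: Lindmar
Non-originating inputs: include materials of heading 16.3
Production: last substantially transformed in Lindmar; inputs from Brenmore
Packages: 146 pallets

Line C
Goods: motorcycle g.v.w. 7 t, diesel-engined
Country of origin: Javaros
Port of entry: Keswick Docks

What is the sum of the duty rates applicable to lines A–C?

Line A: motorcycle → 16.1; hybrid → 16.1.1; g.v.w. 3.2 t → 16.1.1.3. Scheduled 12%. Osteria agreement on 16.1.1: wholly obtained → 16% available; preference 16% not lower than 12% → no reduction. → 12%.
Line B: passenger car → 16.3; hybrid → 16.3.1; g.v.w. 1.8 t → 16.3.1.1. Scheduled 37%. Lindmar agreement on 16.4.2.2: 16.3.1.1 not covered; Lindmar agreement on 16.4.3.2: 16.3.1.1 not covered. → 37%.
Line C: motorcycle → 16.1; diesel-engined → 16.1.2; g.v.w. 7 t → 16.1.2.2. Scheduled 6%. No special measure applies. → 6%.
Sum: 12% + 37% + 6% = 55%.

55%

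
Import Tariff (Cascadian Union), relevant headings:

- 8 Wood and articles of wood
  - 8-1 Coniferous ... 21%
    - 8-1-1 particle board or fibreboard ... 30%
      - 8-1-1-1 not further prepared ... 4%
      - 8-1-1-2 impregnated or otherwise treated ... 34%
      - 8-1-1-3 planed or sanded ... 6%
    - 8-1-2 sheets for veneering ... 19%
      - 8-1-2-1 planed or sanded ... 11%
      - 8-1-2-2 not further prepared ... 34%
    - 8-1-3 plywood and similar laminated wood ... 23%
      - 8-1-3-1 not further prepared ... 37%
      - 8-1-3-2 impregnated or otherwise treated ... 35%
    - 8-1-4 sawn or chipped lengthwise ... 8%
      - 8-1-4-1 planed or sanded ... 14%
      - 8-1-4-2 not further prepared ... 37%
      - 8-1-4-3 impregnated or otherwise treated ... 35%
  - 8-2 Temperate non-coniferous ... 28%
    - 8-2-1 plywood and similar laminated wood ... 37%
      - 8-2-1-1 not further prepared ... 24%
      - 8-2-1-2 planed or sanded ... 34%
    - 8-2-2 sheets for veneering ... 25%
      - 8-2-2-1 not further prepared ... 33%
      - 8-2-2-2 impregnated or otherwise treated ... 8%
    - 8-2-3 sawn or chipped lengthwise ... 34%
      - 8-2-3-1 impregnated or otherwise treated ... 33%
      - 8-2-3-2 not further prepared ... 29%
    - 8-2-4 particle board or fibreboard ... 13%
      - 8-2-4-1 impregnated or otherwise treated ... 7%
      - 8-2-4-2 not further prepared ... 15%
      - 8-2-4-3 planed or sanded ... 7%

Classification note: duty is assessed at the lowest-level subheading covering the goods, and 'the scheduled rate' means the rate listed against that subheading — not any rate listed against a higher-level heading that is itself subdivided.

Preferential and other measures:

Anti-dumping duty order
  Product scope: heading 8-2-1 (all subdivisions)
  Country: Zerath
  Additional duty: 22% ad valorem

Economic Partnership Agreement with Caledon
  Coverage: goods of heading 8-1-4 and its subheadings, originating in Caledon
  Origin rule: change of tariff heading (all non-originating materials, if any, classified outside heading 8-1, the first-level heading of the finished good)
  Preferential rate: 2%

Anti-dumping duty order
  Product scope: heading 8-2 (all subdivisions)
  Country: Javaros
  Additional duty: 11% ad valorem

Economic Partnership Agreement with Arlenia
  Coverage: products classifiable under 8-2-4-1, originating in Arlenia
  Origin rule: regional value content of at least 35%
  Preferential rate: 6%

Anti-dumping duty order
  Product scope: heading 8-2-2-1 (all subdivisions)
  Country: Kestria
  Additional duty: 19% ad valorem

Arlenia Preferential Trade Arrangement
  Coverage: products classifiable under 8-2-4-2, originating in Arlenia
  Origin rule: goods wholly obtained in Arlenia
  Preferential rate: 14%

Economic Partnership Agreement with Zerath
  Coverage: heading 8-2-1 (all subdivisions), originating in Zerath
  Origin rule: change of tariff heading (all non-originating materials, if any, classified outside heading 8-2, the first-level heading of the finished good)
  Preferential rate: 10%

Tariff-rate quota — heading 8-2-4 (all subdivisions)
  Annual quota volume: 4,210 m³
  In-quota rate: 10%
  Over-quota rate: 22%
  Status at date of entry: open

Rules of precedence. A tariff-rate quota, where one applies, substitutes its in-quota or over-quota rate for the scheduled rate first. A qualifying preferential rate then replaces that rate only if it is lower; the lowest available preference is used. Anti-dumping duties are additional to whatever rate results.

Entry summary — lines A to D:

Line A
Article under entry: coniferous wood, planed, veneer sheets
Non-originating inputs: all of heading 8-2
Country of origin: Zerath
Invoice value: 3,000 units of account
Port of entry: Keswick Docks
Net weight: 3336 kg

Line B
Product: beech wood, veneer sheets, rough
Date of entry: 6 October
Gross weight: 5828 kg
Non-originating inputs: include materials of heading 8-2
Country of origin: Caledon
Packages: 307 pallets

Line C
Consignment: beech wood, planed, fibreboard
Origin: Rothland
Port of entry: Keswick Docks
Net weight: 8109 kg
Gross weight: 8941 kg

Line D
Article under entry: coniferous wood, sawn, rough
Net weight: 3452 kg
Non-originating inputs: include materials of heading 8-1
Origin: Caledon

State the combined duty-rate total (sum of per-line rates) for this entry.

Line A: coniferous → 8-1; veneer sheets → 8-1-2; planed → 8-1-2-1. Scheduled 11%. Zerath agreement on 8-2-1: 8-1-2-1 not covered. → 11%.
Line B: beech → 8-2; veneer sheets → 8-2-2; rough → 8-2-2-1. Scheduled 33%. Caledon agreement on 8-1-4: 8-2-2-1 not covered. → 33%.
Line C: beech → 8-2; fibreboard → 8-2-4; planed → 8-2-4-3. Scheduled 7%. quota on 8-2-4 open → in-quota 10%. → 10%.
Line D: coniferous → 8-1; sawn → 8-1-4; rough → 8-1-4-2. Scheduled 37%. Caledon agreement on 8-1-4: CTH not met. → 37%.
Sum: 11% + 33% + 10% + 37% = 91%.

91%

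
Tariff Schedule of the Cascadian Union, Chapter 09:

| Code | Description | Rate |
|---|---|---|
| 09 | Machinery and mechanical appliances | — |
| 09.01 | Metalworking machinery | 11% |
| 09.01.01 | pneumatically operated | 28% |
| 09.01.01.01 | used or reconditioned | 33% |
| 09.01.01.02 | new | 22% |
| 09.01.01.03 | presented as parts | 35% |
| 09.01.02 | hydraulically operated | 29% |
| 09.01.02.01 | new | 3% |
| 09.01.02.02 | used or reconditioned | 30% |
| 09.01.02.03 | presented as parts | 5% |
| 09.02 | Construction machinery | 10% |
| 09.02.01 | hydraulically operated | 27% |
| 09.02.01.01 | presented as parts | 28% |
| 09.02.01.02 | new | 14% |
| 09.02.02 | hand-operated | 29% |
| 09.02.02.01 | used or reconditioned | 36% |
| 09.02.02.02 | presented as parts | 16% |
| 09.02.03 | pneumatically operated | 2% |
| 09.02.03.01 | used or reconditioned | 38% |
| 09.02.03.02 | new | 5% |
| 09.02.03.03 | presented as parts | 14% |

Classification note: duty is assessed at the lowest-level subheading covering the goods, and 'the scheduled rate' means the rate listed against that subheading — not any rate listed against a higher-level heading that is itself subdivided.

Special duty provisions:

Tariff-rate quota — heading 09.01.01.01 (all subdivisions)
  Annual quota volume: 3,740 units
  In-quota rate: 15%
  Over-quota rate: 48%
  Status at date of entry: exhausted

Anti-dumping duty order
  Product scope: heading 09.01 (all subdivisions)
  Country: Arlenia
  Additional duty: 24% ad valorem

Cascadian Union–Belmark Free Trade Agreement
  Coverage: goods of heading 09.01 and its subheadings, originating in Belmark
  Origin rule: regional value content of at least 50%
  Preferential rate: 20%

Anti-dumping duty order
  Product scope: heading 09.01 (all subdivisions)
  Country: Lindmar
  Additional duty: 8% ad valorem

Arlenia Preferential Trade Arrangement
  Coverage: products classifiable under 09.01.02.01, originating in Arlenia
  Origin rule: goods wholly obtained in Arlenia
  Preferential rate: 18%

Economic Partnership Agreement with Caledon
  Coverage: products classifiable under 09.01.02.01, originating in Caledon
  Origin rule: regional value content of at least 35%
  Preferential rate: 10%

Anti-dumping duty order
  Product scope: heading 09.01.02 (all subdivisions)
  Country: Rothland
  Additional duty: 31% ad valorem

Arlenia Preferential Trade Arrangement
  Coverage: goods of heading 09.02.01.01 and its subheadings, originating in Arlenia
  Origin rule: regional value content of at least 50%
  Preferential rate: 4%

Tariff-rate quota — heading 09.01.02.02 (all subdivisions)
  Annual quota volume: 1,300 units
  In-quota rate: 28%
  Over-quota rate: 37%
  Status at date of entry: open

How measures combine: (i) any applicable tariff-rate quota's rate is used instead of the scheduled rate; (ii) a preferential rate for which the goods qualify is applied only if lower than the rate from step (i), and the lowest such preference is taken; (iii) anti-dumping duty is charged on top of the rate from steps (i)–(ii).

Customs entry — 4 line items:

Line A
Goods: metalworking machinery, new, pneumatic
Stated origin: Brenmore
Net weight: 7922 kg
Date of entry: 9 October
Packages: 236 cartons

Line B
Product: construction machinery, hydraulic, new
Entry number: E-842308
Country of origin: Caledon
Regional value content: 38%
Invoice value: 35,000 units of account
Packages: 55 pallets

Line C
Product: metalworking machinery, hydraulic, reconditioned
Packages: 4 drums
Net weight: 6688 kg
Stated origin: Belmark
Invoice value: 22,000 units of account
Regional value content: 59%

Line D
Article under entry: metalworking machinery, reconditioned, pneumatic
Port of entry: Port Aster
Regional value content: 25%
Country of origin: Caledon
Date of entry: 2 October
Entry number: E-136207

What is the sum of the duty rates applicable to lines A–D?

Line A: metalworking → 09.01; pneumatic → 09.01.01; new → 09.01.01.02. Scheduled 22%. No special measure applies. → 22%.
Line B: construction → 09.02; hydraulic → 09.02.01; new → 09.02.01.02. Scheduled 14%. Caledon agreement on 09.01.02.01: 09.02.01.02 not covered. → 14%.
Line C: metalworking → 09.01; hydraulic → 09.01.02; reconditioned → 09.01.02.02. Scheduled 30%. quota on 09.01.02.02 open → in-quota 28%; Belmark agreement on 09.01: RVC ≥ 50% → 20% available; preferential 20%. → 20%.
Line D: metalworking → 09.01; pneumatic → 09.01.01; reconditioned → 09.01.01.01. Scheduled 33%. quota on 09.01.01.01 exhausted → over-quota 48%; Caledon agreement on 09.01.02.01: 09.01.01.01 not covered. → 48%.
Sum: 22% + 14% + 20% + 48% = 104%.

104%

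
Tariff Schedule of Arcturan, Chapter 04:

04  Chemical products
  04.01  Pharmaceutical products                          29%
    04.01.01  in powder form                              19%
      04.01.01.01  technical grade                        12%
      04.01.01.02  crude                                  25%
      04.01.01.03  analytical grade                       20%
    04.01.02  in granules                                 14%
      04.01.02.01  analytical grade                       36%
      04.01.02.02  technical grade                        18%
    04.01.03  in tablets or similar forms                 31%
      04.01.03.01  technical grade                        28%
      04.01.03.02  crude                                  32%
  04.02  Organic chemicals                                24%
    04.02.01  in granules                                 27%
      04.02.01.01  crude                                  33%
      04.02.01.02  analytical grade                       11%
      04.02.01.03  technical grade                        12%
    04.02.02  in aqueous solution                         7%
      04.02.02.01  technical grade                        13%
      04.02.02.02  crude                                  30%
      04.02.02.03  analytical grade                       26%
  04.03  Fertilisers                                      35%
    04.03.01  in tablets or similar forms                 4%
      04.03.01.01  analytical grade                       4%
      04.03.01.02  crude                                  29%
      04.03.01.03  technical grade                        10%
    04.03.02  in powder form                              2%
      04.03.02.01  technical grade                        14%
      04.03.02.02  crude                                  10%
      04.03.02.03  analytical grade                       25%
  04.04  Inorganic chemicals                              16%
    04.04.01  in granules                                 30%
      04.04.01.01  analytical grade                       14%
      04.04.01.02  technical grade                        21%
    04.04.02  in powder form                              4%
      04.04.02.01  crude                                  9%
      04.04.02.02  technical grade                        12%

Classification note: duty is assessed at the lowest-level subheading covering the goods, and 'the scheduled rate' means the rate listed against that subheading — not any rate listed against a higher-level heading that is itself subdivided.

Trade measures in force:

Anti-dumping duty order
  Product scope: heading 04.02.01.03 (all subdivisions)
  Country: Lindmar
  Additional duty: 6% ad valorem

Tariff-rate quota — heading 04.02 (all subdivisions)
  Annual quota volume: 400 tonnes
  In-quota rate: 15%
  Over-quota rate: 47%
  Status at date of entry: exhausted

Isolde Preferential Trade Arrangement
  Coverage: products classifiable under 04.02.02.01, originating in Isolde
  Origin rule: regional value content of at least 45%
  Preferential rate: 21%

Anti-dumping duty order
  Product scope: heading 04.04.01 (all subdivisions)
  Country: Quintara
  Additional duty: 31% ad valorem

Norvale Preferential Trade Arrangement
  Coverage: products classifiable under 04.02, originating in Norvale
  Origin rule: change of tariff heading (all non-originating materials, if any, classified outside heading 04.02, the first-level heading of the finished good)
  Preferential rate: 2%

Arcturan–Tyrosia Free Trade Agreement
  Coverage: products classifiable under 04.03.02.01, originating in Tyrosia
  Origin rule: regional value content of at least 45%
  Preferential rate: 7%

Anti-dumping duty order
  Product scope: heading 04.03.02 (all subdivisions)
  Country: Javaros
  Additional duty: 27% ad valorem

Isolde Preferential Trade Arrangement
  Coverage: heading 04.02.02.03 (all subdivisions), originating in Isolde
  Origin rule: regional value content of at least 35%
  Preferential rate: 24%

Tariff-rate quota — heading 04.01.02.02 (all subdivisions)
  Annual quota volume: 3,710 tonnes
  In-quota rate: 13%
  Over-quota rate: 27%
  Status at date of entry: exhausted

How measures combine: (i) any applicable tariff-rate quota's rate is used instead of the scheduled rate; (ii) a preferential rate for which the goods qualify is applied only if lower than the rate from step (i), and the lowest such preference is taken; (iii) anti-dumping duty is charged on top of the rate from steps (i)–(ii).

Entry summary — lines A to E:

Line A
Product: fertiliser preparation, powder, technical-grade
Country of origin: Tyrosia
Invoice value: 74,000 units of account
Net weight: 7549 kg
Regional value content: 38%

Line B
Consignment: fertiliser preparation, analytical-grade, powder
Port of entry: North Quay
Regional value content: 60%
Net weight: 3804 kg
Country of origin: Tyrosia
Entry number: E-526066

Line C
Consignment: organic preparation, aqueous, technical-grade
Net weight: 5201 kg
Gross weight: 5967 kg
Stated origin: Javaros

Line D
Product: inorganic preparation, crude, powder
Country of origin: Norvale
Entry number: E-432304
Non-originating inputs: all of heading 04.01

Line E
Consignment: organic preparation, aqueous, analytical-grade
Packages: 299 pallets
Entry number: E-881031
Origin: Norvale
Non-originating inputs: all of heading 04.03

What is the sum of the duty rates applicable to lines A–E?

Line A: fertiliser → 04.03; powder → 04.03.02; technical-grade → 04.03.02.01. Scheduled 14%. Tyrosia agreement on 04.03.02.01: RVC < 45%. → 14%.
Line B: fertiliser → 04.03; powder → 04.03.02; analytical-grade → 04.03.02.03. Scheduled 25%. Tyrosia agreement on 04.03.02.01: 04.03.02.03 not covered. → 25%.
Line C: organic → 04.02; aqueous → 04.02.02; technical-grade → 04.02.02.01. Scheduled 13%. quota on 04.02 exhausted → over-quota 47%. → 47%.
Line D: inorganic → 04.04; powder → 04.04.02; crude → 04.04.02.01. Scheduled 9%. Norvale agreement on 04.02: 04.04.02.01 not covered. → 9%.
Line E: organic → 04.02; aqueous → 04.02.02; analytical-grade → 04.02.02.03. Scheduled 26%. quota on 04.02 exhausted → over-quota 47%; Norvale agreement on 04.02: CTH met → 2% available; preferential 2%. → 2%.
Sum: 14% + 25% + 47% + 9% + 2% = 97%.

97%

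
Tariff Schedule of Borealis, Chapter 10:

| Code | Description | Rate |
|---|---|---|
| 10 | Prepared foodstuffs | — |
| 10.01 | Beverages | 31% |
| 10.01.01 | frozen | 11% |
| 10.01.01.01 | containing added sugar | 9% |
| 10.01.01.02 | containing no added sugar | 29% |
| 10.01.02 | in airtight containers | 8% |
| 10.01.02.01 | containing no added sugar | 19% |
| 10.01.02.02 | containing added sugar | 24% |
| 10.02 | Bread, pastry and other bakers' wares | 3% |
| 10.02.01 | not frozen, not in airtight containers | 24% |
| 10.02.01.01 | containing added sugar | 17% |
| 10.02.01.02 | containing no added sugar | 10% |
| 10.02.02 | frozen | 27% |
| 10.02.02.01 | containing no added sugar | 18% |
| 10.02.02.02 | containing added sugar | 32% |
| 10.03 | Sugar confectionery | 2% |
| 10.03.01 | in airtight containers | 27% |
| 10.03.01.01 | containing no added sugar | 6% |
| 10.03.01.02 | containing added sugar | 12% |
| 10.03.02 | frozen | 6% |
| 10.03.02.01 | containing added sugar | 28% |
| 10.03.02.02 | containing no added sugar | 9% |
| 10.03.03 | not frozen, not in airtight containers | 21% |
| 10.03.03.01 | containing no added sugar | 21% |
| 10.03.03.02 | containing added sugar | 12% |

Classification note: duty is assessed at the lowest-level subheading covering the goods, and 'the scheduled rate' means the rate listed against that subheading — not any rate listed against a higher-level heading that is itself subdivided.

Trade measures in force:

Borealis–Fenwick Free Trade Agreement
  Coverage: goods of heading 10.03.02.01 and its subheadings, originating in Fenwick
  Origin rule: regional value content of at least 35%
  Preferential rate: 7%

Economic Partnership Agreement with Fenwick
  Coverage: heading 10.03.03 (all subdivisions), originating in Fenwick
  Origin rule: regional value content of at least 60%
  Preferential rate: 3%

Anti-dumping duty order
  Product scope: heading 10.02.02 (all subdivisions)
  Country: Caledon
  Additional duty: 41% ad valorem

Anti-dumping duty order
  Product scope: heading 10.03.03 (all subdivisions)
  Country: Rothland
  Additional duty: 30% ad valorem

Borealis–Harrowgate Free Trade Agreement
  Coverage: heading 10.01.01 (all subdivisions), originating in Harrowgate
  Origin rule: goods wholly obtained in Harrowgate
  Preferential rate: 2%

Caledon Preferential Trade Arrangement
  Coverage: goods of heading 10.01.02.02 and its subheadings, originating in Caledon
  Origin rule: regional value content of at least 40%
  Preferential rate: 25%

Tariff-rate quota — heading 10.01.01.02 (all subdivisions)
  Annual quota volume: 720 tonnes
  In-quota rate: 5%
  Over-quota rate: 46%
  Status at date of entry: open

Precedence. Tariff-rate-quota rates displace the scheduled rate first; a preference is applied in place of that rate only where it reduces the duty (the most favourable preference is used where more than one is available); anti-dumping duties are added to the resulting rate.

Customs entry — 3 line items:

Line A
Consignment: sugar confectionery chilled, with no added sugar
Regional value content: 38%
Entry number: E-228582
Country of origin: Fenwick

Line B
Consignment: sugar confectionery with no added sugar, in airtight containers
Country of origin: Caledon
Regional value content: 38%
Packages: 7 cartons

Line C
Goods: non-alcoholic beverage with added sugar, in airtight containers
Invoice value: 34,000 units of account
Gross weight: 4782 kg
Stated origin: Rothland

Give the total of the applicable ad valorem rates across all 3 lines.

51%

Line A: sugar confectionery → 10.03; chilled → 10.03.03; with no added sugar → 10.03.03.01. Scheduled 21%. Fenwick agreement on 10.03.02.01: 10.03.03.01 not covered; Fenwick agreement on 10.03.03: RVC < 60%. → 21%.
Line B: sugar confectionery → 10.03; in airtight containers → 10.03.01; with no added sugar → 10.03.01.01. Scheduled 6%. Caledon agreement on 10.01.02.02: 10.03.01.01 not covered. → 6%.
Line C: non-alcoholic beverage → 10.01; in airtight containers → 10.01.02; with added sugar → 10.01.02.02. Scheduled 24%. No special measure applies. → 24%.
Sum: 21% + 6% + 24% = 51%.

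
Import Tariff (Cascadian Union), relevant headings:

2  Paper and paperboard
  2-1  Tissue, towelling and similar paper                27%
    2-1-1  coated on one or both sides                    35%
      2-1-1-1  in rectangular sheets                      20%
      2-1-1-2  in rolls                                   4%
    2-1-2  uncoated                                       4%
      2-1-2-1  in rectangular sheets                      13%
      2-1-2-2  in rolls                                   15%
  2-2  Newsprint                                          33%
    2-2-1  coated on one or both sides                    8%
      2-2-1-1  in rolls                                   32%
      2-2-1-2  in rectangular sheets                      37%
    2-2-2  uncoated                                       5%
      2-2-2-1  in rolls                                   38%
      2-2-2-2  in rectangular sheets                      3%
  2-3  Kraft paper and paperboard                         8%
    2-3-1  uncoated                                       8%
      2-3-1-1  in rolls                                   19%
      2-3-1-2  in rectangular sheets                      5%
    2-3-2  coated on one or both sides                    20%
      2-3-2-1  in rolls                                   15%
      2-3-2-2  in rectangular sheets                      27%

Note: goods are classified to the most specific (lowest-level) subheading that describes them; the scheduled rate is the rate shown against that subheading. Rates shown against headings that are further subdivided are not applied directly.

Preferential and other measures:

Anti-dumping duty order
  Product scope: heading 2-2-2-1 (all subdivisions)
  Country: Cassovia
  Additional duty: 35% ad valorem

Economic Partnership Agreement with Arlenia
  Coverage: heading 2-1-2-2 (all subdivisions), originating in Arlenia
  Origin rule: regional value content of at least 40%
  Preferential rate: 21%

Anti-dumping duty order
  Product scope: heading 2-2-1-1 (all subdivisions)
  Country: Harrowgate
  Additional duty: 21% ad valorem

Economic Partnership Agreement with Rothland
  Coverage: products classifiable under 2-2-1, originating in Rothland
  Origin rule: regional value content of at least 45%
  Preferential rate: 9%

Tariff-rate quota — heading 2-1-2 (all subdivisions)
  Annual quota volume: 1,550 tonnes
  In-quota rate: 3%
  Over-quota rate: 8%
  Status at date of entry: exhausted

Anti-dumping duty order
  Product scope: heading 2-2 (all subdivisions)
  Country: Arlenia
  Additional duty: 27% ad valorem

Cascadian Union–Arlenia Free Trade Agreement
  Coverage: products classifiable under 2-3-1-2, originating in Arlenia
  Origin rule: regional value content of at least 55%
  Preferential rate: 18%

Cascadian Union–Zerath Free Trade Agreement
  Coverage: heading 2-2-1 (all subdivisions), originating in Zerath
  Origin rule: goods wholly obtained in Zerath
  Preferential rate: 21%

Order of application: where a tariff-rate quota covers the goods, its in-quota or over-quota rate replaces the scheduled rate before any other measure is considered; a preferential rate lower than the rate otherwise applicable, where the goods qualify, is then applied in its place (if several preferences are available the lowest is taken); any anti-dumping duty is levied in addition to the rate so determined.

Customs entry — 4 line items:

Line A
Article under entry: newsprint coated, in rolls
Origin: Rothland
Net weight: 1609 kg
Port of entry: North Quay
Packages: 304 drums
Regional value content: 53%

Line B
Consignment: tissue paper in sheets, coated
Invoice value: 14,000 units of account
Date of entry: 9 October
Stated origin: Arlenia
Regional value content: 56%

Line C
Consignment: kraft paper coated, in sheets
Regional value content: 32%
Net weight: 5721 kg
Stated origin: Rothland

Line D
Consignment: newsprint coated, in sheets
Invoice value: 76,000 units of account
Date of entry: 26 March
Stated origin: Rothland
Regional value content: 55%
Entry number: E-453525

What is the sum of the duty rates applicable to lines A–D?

Line A: newsprint → 2-2; coated → 2-2-1; in rolls → 2-2-1-1. Scheduled 32%. Rothland agreement on 2-2-1: RVC ≥ 45% → 9% available; preferential 9%. → 9%.
Line B: tissue paper → 2-1; coated → 2-1-1; in sheets → 2-1-1-1. Scheduled 20%. Arlenia agreement on 2-1-2-2: 2-1-1-1 not covered; Arlenia agreement on 2-3-1-2: 2-1-1-1 not covered. → 20%.
Line C: kraft paper → 2-3; coated → 2-3-2; in sheets → 2-3-2-2. Scheduled 27%. Rothland agreement on 2-2-1: 2-3-2-2 not covered. → 27%.
Line D: newsprint → 2-2; coated → 2-2-1; in sheets → 2-2-1-2. Scheduled 37%. Rothland agreement on 2-2-1: RVC ≥ 45% → 9% available; preferential 9%. → 9%.
Sum: 9% + 20% + 27% + 9% = 65%.

65%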